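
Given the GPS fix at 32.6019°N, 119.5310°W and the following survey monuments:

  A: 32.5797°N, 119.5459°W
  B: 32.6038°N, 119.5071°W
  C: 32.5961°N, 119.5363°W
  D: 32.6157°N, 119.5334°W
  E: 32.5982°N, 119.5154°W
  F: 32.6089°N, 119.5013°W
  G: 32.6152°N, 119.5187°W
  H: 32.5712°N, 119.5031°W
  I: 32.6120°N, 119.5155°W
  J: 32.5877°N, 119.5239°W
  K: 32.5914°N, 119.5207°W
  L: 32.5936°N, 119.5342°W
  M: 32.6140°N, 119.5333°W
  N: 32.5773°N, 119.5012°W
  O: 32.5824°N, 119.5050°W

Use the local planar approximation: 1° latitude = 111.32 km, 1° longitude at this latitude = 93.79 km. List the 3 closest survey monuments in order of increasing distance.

Distances from 32.6019°N, 119.5310°W:
A: 2.8391 km
B: 2.2515 km
C: 0.8148 km
D: 1.5526 km
E: 1.5200 km
F: 2.8925 km
G: 1.8769 km
H: 4.3043 km
I: 1.8378 km
J: 1.7153 km
K: 1.5164 km
L: 0.9715 km
M: 1.3641 km
N: 3.9129 km
O: 3.2647 km
Sorted: C (0.8148 km) < L (0.9715 km) < M (1.3641 km) < K (1.5164 km) < E (1.5200 km) < …

C, L, M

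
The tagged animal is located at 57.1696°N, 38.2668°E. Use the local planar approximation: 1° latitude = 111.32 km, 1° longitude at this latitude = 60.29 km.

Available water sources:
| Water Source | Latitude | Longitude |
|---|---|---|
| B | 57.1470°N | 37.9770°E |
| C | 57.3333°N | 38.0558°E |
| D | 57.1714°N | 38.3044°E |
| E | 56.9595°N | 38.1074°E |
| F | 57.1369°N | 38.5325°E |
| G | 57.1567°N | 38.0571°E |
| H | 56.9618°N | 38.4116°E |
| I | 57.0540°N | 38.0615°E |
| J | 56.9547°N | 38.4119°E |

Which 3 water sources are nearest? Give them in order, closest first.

D, G, F

Distances from 57.1696°N, 38.2668°E:
B: √((-0.0226·111.32)² + (-0.2898·60.29)²) = √(6.329411 + 305.272252) = 17.6522 km
C: √((0.1637·111.32)² + (-0.2110·60.29)²) = √(332.080790 + 161.828675) = 22.2241 km
D: √((0.0018·111.32)² + (0.0376·60.29)²) = √(0.040151 + 5.138854) = 2.2757 km
E: √((-0.2101·111.32)² + (-0.1594·60.29)²) = √(547.014074 + 92.356444) = 25.2858 km
F: √((-0.0327·111.32)² + (0.2657·60.29)²) = √(13.250794 + 256.610059) = 16.4274 km
G: √((-0.0129·111.32)² + (-0.2097·60.29)²) = √(2.062176 + 159.840721) = 12.7241 km
H: √((-0.2078·111.32)² + (0.1448·60.29)²) = √(535.103118 + 76.212760) = 24.7248 km
I: √((-0.1156·111.32)² + (-0.2053·60.29)²) = √(165.600660 + 153.203422) = 17.8551 km
J: √((-0.2149·111.32)² + (0.1451·60.29)²) = √(572.294044 + 76.528886) = 25.4720 km
Sorted: D (2.2757 km) < G (12.7241 km) < F (16.4274 km) < B (17.6522 km) < I (17.8551 km) < …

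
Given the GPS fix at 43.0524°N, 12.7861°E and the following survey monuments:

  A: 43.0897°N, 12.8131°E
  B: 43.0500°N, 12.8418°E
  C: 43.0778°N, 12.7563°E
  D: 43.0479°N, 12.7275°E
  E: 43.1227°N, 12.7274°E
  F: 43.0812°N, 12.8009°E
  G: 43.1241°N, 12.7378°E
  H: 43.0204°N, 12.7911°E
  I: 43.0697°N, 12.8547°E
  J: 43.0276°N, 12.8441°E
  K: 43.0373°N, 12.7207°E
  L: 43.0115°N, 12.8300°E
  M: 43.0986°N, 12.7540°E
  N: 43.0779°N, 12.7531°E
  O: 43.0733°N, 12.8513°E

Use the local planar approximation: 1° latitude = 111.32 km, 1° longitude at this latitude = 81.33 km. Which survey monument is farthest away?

E

Distances from 43.0524°N, 12.7861°E:
A: √((0.0373·111.32)² + (0.0270·81.33)²) = √(17.241064 + 4.822021) = 4.6971 km
B: √((-0.0024·111.32)² + (0.0557·81.33)²) = √(0.071379 + 20.521634) = 4.5380 km
C: √((0.0254·111.32)² + (-0.0298·81.33)²) = √(7.994915 + 5.874002) = 3.7241 km
D: √((-0.0045·111.32)² + (-0.0586·81.33)²) = √(0.250941 + 22.714165) = 4.7922 km
E: √((0.0703·111.32)² + (-0.0587·81.33)²) = √(61.243083 + 22.791754) = 9.1671 km
F: √((0.0288·111.32)² + (0.0148·81.33)²) = √(10.278539 + 1.448855) = 3.4245 km
G: √((0.0717·111.32)² + (-0.0483·81.33)²) = √(63.706641 + 15.431062) = 8.8959 km
H: √((-0.0320·111.32)² + (0.0050·81.33)²) = √(12.689554 + 0.165364) = 3.5854 km
I: √((0.0173·111.32)² + (0.0686·81.33)²) = √(3.708844 + 31.127897) = 5.9023 km
J: √((-0.0248·111.32)² + (0.0580·81.33)²) = √(7.621663 + 22.251410) = 5.4656 km
K: √((-0.0151·111.32)² + (-0.0654·81.33)²) = √(2.825532 + 28.291570) = 5.5783 km
L: √((-0.0409·111.32)² + (0.0439·81.33)²) = √(20.729700 + 12.747663) = 5.7860 km
M: √((0.0462·111.32)² + (-0.0321·81.33)²) = √(26.450284 + 6.815718) = 5.7677 km
N: √((0.0255·111.32)² + (-0.0330·81.33)²) = √(8.057991 + 7.203266) = 3.9066 km
O: √((0.0209·111.32)² + (0.0652·81.33)²) = √(5.413012 + 28.118797) = 5.7907 km
Maximum: E at 9.1671 km.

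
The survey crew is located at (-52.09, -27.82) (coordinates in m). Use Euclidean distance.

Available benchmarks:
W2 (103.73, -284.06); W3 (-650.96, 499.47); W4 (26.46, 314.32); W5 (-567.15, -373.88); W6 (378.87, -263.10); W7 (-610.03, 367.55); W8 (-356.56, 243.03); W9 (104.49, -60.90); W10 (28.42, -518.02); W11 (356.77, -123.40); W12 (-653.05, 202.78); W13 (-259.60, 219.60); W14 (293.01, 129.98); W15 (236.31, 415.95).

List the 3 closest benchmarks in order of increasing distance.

Distances from (-52.09, -27.82):
W2: 299.90 m
W3: 797.92 m
W4: 351.04 m
W5: 620.52 m
W6: 491.00 m
W7: 683.82 m
W8: 407.51 m
W9: 160.04 m
W10: 496.77 m
W11: 419.88 m
W12: 643.68 m
W13: 322.92 m
W14: 379.47 m
W15: 529.25 m
Sorted: W9 (160.04 m) < W2 (299.90 m) < W13 (322.92 m) < W4 (351.04 m) < W14 (379.47 m) < …

W9, W2, W13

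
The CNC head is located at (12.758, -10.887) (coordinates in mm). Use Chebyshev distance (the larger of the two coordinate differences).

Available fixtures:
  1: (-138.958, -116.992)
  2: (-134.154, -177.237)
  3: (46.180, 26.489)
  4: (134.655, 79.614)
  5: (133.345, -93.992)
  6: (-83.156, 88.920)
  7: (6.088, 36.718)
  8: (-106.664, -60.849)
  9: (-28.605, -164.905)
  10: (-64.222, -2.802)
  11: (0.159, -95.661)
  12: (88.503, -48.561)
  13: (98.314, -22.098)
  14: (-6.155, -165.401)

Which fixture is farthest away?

Distances from (12.758, -10.887):
1: max(|-151.716|, |-106.105|) = 151.716 mm
2: max(|-146.912|, |-166.350|) = 166.350 mm
3: max(|33.422|, |37.376|) = 37.376 mm
4: max(|121.897|, |90.501|) = 121.897 mm
5: max(|120.587|, |-83.105|) = 120.587 mm
6: max(|-95.914|, |99.807|) = 99.807 mm
7: max(|-6.670|, |47.605|) = 47.605 mm
8: max(|-119.422|, |-49.962|) = 119.422 mm
9: max(|-41.363|, |-154.018|) = 154.018 mm
10: max(|-76.980|, |8.085|) = 76.980 mm
11: max(|-12.599|, |-84.774|) = 84.774 mm
12: max(|75.745|, |-37.674|) = 75.745 mm
13: max(|85.556|, |-11.211|) = 85.556 mm
14: max(|-18.913|, |-154.514|) = 154.514 mm
Maximum: 2 at 166.350 mm.

2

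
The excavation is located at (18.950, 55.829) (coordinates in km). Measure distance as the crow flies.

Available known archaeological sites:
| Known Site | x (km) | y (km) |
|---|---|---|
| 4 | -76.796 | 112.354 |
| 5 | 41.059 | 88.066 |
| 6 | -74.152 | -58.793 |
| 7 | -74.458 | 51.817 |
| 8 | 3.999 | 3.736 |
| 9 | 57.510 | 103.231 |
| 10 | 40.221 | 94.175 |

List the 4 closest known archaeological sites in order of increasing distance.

5, 10, 8, 9

Distances from (18.950, 55.829):
4: √((-95.746)² + (56.525)²) = √(9167.29652 + 3195.07562) = 111.186 km
5: √((22.109)² + (32.237)²) = √(488.80788 + 1039.22417) = 39.090 km
6: √((-93.102)² + (-114.622)²) = √(8667.98240 + 13138.20288) = 147.669 km
7: √((-93.408)² + (-4.012)²) = √(8725.05446 + 16.09614) = 93.494 km
8: √((-14.951)² + (-52.093)²) = √(223.53240 + 2713.68065) = 54.196 km
9: √((38.560)² + (47.402)²) = √(1486.87360 + 2246.94960) = 61.105 km
10: √((21.271)² + (38.346)²) = √(452.45544 + 1470.41572) = 43.851 km
Sorted: 5 (39.090 km) < 10 (43.851 km) < 8 (54.196 km) < 9 (61.105 km) < 7 (93.494 km) < 4 (111.186 km) < …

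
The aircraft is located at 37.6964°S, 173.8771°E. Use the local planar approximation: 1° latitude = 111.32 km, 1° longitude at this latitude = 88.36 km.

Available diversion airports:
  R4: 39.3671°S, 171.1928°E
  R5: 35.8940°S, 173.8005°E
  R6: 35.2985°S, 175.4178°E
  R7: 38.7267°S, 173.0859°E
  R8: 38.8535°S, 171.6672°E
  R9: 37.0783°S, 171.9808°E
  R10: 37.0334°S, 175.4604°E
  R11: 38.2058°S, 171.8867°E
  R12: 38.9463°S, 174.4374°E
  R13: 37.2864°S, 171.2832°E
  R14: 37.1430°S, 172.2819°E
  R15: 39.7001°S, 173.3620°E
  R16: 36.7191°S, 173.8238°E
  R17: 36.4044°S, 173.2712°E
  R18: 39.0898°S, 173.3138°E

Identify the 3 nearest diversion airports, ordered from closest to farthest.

Distances from 37.6964°S, 173.8771°E:
R4: 301.4068 km
R5: 200.7573 km
R6: 299.6447 km
R7: 134.3203 km
R8: 233.9246 km
R9: 181.1346 km
R10: 158.1750 km
R11: 184.7877 km
R12: 147.6844 km
R13: 233.6972 km
R14: 153.8263 km
R15: 227.6482 km
R16: 108.8949 km
R17: 153.4666 km
R18: 162.9034 km
Sorted: R16 (108.8949 km) < R7 (134.3203 km) < R12 (147.6844 km) < R17 (153.4666 km) < R14 (153.8263 km) < …

R16, R7, R12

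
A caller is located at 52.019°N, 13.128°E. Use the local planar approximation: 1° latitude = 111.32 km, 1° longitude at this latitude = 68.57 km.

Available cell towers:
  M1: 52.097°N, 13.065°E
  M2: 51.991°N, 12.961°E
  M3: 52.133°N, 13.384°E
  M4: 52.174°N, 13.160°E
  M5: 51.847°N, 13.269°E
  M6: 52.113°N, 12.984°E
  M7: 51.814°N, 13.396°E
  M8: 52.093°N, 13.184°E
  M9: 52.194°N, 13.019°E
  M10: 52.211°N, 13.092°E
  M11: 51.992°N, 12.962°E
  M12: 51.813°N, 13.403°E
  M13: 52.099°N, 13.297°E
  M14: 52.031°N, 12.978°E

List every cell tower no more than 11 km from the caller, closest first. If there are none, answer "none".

Distances from 52.019°N, 13.128°E:
M1: √((0.078·111.32)² + (-0.063·68.57)²) = √(75.39379 + 18.66162) = 9.698 km
M2: √((-0.028·111.32)² + (-0.167·68.57)²) = √(9.71544 + 131.12975) = 11.868 km
M3: √((0.114·111.32)² + (0.256·68.57)²) = √(161.04828 + 308.14011) = 21.661 km
M4: √((0.155·111.32)² + (0.032·68.57)²) = √(297.72122 + 4.81469) = 17.394 km
M5: √((-0.172·111.32)² + (0.141·68.57)²) = √(366.60914 + 93.47738) = 21.450 km
M6: √((0.094·111.32)² + (-0.144·68.57)²) = √(109.49697 + 97.49746) = 14.387 km
M7: √((-0.205·111.32)² + (0.268·68.57)²) = √(520.77978 + 337.70531) = 29.300 km
M8: √((0.074·111.32)² + (0.056·68.57)²) = √(67.85937 + 14.74499) = 9.089 km
M9: √((0.175·111.32)² + (-0.109·68.57)²) = √(379.50936 + 55.86262) = 20.866 km
M10: √((0.192·111.32)² + (-0.036·68.57)²) = √(456.82394 + 6.09359) = 21.516 km
M11: √((-0.027·111.32)² + (-0.166·68.57)²) = √(9.03387 + 129.56404) = 11.773 km
M12: √((-0.206·111.32)² + (0.275·68.57)²) = √(525.87295 + 355.57702) = 29.689 km
M13: √((0.080·111.32)² + (0.169·68.57)²) = √(79.30971 + 134.28939) = 14.615 km
M14: √((0.012·111.32)² + (-0.150·68.57)²) = √(1.78447 + 105.79151) = 10.372 km
Threshold 11 km: M8 (9.089 km), M1 (9.698 km), M14 (10.372 km) are within range.

M8, M1, M14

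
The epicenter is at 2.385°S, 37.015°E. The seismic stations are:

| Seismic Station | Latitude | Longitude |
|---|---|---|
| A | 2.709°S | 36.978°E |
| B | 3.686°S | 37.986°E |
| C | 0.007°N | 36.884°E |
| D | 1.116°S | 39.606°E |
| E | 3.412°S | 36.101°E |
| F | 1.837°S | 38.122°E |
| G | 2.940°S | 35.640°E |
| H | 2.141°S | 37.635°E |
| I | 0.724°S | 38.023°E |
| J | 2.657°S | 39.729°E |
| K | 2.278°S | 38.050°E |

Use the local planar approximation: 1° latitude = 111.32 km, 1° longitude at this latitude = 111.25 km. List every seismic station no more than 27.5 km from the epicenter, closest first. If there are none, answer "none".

none

Distances from 2.385°S, 37.015°E:
A: 36.302 km
B: 180.677 km
C: 266.676 km
D: 321.003 km
E: 153.002 km
F: 137.435 km
G: 164.974 km
H: 74.130 km
I: 216.251 km
J: 303.447 km
K: 115.758 km
Threshold 27.5 km: none within range.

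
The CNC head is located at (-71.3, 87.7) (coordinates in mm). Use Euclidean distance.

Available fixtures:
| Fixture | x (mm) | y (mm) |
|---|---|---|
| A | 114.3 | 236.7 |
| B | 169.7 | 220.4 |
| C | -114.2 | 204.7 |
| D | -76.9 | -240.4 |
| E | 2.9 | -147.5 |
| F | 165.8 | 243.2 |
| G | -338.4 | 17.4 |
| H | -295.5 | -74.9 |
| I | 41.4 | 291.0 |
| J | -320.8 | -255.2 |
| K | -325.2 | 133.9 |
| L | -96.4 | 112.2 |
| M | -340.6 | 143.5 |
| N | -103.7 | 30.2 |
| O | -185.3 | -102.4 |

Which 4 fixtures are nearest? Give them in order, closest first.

L, N, C, O

Distances from (-71.3, 87.7):
A: 238.0 mm
B: 275.1 mm
C: 124.6 mm
D: 328.1 mm
E: 246.6 mm
F: 283.5 mm
G: 276.2 mm
H: 277.0 mm
I: 232.4 mm
J: 424.1 mm
K: 258.1 mm
L: 35.1 mm
M: 275.0 mm
N: 66.0 mm
O: 221.7 mm
Sorted: L (35.1 mm) < N (66.0 mm) < C (124.6 mm) < O (221.7 mm) < I (232.4 mm) < A (238.0 mm) < …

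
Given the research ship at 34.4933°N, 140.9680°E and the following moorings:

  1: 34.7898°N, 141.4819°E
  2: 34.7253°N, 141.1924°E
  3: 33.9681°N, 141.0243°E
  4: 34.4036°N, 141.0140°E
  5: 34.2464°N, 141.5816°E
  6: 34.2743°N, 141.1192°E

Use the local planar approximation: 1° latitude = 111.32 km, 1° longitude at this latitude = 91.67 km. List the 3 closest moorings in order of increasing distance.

Distances from 34.4933°N, 140.9680°E:
1: √((0.2965·111.32)² + (0.5139·91.67)²) = √(1089.421121 + 2219.277949) = 57.5213 km
2: √((0.2320·111.32)² + (0.2244·91.67)²) = √(666.994673 + 423.155673) = 33.0174 km
3: √((-0.5252·111.32)² + (0.0563·91.67)²) = √(3418.187095 + 26.636138) = 58.6926 km
4: √((-0.0897·111.32)² + (0.0460·91.67)²) = √(99.708293 + 17.781571) = 10.8393 km
5: √((-0.2469·111.32)² + (0.6136·91.67)²) = √(755.420168 + 3163.917602) = 62.6046 km
6: √((-0.2190·111.32)² + (0.1512·91.67)²) = √(594.339542 + 192.113571) = 28.0438 km
Sorted: 4 (10.8393 km) < 6 (28.0438 km) < 2 (33.0174 km) < 1 (57.5213 km) < 3 (58.6926 km) < …

4, 6, 2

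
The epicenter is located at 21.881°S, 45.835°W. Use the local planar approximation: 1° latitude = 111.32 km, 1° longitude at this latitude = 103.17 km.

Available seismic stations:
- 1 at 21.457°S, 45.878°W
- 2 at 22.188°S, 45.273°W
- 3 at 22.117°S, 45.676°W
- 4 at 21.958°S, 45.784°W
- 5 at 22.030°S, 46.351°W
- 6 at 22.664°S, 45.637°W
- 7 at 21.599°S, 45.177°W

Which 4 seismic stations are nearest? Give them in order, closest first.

Distances from 21.881°S, 45.835°W:
1: √((0.424·111.32)² + (-0.043·103.17)²) = √(2227.80979 + 19.68085) = 47.408 km
2: √((-0.307·111.32)² + (0.562·103.17)²) = √(1167.94703 + 3361.85898) = 67.304 km
3: √((-0.236·111.32)² + (0.159·103.17)²) = √(690.19276 + 269.09220) = 30.972 km
4: √((-0.077·111.32)² + (0.051·103.17)²) = √(73.47301 + 27.68517) = 10.058 km
5: √((-0.149·111.32)² + (-0.516·103.17)²) = √(275.11795 + 2834.04188) = 55.760 km
6: √((-0.783·111.32)² + (0.198·103.17)²) = √(7597.48619 + 417.28929) = 89.525 km
7: √((0.282·111.32)² + (0.658·103.17)²) = √(985.47273 + 4608.48999) = 74.793 km
Sorted: 4 (10.058 km) < 3 (30.972 km) < 1 (47.408 km) < 5 (55.760 km) < 2 (67.304 km) < 7 (74.793 km) < …

4, 3, 1, 5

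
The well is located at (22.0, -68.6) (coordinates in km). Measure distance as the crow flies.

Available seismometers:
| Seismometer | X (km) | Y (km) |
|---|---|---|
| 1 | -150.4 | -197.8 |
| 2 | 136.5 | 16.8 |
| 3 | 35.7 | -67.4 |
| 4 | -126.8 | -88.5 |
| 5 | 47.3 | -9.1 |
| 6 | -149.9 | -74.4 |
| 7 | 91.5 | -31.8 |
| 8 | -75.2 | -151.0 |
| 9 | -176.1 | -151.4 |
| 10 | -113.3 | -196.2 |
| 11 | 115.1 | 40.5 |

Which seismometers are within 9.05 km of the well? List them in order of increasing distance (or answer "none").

Distances from (22.0, -68.6):
1: √((-172.4)² + (-129.2)²) = √(29721.760 + 16692.640) = 215.4 km
2: √((114.5)² + (85.4)²) = √(13110.250 + 7293.160) = 142.8 km
3: √((13.7)² + (1.2)²) = √(187.690 + 1.440) = 13.8 km
4: √((-148.8)² + (-19.9)²) = √(22141.440 + 396.010) = 150.1 km
5: √((25.3)² + (59.5)²) = √(640.090 + 3540.250) = 64.7 km
6: √((-171.9)² + (-5.8)²) = √(29549.610 + 33.640) = 172.0 km
7: √((69.5)² + (36.8)²) = √(4830.250 + 1354.240) = 78.6 km
8: √((-97.2)² + (-82.4)²) = √(9447.840 + 6789.760) = 127.4 km
9: √((-198.1)² + (-82.8)²) = √(39243.610 + 6855.840) = 214.7 km
10: √((-135.3)² + (-127.6)²) = √(18306.090 + 16281.760) = 186.0 km
11: √((93.1)² + (109.1)²) = √(8667.610 + 11902.810) = 143.4 km
Threshold 9.05 km: none within range.

none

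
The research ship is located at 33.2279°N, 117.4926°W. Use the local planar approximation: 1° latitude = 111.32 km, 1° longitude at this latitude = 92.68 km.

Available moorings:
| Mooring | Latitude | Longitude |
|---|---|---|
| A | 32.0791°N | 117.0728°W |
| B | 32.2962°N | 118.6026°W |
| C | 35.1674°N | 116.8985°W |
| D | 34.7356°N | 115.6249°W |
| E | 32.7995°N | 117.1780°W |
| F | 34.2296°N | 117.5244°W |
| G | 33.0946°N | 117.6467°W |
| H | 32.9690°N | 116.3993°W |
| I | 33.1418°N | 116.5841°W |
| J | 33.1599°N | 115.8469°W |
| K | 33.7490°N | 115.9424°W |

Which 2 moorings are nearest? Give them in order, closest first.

Distances from 33.2279°N, 117.4926°W:
A: √((-1.1488·111.32)² + (0.4198·92.68)²) = √(16354.423856 + 1513.759629) = 133.6719 km
B: √((-0.9317·111.32)² + (-1.1100·92.68)²) = √(10757.183729 + 10583.224475) = 146.0836 km
C: √((1.9395·111.32)² + (0.5941·92.68)²) = √(46615.029478 + 3031.734424) = 222.8155 km
D: √((1.5077·111.32)² + (1.8677·92.68)²) = √(28169.313620 + 29963.068546) = 241.1066 km
E: √((-0.4284·111.32)² + (0.3146·92.68)²) = √(2274.287266 + 850.138113) = 55.8966 km
F: √((1.0017·111.32)² + (-0.0318·92.68)²) = √(12434.311497 + 8.686129) = 111.5482 km
G: √((-0.1333·111.32)² + (-0.1541·92.68)²) = √(220.194615 + 203.975181) = 20.5954 km
H: √((-0.2589·111.32)² + (1.0933·92.68)²) = √(830.635515 + 10267.169846) = 105.3461 km
I: √((-0.0861·111.32)² + (0.9085·92.68)²) = √(91.865554 + 7089.602952) = 84.7435 km
J: √((-0.0680·111.32)² + (1.6457·92.68)²) = √(57.301266 + 23263.410731) = 152.7112 km
K: √((0.5211·111.32)² + (1.5502·92.68)²) = √(3365.026910 + 20641.797601) = 154.9414 km
Sorted: G (20.5954 km) < E (55.8966 km) < I (84.7435 km) < H (105.3461 km) < …

G, E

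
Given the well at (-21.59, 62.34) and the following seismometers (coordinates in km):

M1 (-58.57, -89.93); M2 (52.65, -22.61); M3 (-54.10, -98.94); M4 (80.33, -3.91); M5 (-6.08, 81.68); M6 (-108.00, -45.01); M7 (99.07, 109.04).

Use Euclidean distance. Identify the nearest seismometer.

M5

Distances from (-21.59, 62.34):
M1: √((-36.98)² + (-152.27)²) = √(1367.5204 + 23186.1529) = 156.70 km
M2: √((74.24)² + (-84.95)²) = √(5511.5776 + 7216.5025) = 112.82 km
M3: √((-32.51)² + (-161.28)²) = √(1056.9001 + 26011.2384) = 164.52 km
M4: √((101.92)² + (-66.25)²) = √(10387.6864 + 4389.0625) = 121.56 km
M5: √((15.51)² + (19.34)²) = √(240.5601 + 374.0356) = 24.79 km
M6: √((-86.41)² + (-107.35)²) = √(7466.6881 + 11524.0225) = 137.81 km
M7: √((120.66)² + (46.70)²) = √(14558.8356 + 2180.8900) = 129.38 km
Minimum: M5 at 24.79 km.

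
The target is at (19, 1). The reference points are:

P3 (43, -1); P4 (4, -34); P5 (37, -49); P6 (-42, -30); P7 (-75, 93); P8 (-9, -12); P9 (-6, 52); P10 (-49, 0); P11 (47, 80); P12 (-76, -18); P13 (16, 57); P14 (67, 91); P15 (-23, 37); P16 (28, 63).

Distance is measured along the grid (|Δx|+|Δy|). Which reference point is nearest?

Distances from (19, 1):
P3: |24| + |-2| = 24 + 2 = 26
P4: |-15| + |-35| = 15 + 35 = 50
P5: |18| + |-50| = 18 + 50 = 68
P6: |-61| + |-31| = 61 + 31 = 92
P7: |-94| + |92| = 94 + 92 = 186
P8: |-28| + |-13| = 28 + 13 = 41
P9: |-25| + |51| = 25 + 51 = 76
P10: |-68| + |-1| = 68 + 1 = 69
P11: |28| + |79| = 28 + 79 = 107
P12: |-95| + |-19| = 95 + 19 = 114
P13: |-3| + |56| = 3 + 56 = 59
P14: |48| + |90| = 48 + 90 = 138
P15: |-42| + |36| = 42 + 36 = 78
P16: |9| + |62| = 9 + 62 = 71
Minimum: P3 at 26.

P3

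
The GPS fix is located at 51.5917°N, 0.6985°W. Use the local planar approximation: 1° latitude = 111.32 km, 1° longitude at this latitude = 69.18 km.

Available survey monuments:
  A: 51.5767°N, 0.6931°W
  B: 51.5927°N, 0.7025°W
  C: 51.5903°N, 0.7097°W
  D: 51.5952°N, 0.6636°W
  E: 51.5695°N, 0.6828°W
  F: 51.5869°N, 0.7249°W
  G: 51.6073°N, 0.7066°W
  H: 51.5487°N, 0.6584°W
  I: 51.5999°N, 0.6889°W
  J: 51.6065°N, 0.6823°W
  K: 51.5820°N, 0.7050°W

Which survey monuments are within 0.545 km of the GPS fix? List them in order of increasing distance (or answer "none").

B

Distances from 51.5917°N, 0.6985°W:
A: 1.7111 km
B: 0.2983 km
C: 0.7903 km
D: 2.4456 km
E: 2.6994 km
F: 1.9029 km
G: 1.8248 km
H: 5.5325 km
I: 1.1289 km
J: 1.9926 km
K: 1.1697 km
Threshold 0.545 km: B (0.2983 km) is within range.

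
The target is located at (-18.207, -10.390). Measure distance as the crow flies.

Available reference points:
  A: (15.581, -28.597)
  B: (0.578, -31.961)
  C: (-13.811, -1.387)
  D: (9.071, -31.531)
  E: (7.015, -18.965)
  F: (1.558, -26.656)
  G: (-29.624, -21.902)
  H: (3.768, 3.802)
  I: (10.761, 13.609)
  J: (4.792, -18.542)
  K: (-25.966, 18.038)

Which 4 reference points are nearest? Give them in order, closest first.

Distances from (-18.207, -10.390):
A: √((33.788)² + (-18.207)²) = √(1141.62894 + 331.49485) = 38.381
B: √((18.785)² + (-21.571)²) = √(352.87623 + 465.30804) = 28.604
C: √((4.396)² + (9.003)²) = √(19.32482 + 81.05401) = 10.019
D: √((27.278)² + (-21.141)²) = √(744.08928 + 446.94188) = 34.511
E: √((25.222)² + (-8.575)²) = √(636.14928 + 73.53062) = 26.640
F: √((19.765)² + (-16.266)²) = √(390.65523 + 264.58276) = 25.598
G: √((-11.417)² + (-11.512)²) = √(130.34789 + 132.52614) = 16.213
H: √((21.975)² + (14.192)²) = √(482.90063 + 201.41286) = 26.159
I: √((28.968)² + (23.999)²) = √(839.14502 + 575.95200) = 37.618
J: √((22.999)² + (-8.152)²) = √(528.95400 + 66.45510) = 24.401
K: √((-7.759)² + (28.428)²) = √(60.20208 + 808.15118) = 29.468
Sorted: C (10.019) < G (16.213) < J (24.401) < F (25.598) < H (26.159) < E (26.640) < …

C, G, J, F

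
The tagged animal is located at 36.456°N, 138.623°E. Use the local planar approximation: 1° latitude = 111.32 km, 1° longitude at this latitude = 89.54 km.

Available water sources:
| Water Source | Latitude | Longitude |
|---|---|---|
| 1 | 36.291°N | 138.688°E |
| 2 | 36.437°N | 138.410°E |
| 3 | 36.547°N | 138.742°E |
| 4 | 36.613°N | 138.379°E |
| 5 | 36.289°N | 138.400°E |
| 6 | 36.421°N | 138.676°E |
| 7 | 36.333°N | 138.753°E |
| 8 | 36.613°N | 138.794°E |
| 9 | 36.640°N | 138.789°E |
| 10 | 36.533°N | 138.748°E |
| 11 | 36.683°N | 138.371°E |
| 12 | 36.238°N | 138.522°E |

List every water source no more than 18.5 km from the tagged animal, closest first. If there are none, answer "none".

Distances from 36.456°N, 138.623°E:
1: 19.268 km
2: 19.189 km
3: 14.702 km
4: 27.978 km
5: 27.282 km
6: 6.140 km
7: 17.972 km
8: 23.236 km
9: 25.308 km
10: 14.098 km
11: 33.878 km
12: 25.898 km
Threshold 18.5 km: 6 (6.140 km), 10 (14.098 km), 3 (14.702 km), 7 (17.972 km) are within range.

6, 10, 3, 7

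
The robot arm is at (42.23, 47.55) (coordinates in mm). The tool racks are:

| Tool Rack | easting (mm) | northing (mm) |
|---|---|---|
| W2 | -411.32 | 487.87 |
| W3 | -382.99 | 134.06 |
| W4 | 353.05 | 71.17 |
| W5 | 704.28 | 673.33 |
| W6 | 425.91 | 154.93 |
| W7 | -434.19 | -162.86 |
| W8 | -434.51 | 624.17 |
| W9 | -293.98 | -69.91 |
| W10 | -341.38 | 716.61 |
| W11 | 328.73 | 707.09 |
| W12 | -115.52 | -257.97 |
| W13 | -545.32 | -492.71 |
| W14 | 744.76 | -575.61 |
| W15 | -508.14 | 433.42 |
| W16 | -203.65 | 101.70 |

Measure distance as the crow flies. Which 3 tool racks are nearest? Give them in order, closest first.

Distances from (42.23, 47.55):
W2: 632.13 mm
W3: 433.93 mm
W4: 311.72 mm
W5: 910.99 mm
W6: 398.42 mm
W7: 520.82 mm
W8: 748.18 mm
W9: 356.14 mm
W10: 771.23 mm
W11: 719.08 mm
W12: 343.84 mm
W13: 798.18 mm
W14: 939.08 mm
W15: 672.16 mm
W16: 251.77 mm
Sorted: W16 (251.77 mm) < W4 (311.72 mm) < W12 (343.84 mm) < W9 (356.14 mm) < W6 (398.42 mm) < …

W16, W4, W12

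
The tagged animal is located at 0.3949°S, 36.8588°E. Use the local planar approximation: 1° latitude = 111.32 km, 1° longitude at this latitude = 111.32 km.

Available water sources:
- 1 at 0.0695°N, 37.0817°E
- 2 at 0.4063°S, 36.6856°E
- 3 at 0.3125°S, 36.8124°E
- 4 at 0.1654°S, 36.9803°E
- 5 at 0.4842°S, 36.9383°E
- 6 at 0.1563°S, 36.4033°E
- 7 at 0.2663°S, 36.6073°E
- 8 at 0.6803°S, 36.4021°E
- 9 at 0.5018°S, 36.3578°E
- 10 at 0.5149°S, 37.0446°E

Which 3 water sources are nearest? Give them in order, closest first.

Distances from 0.3949°S, 36.8588°E:
1: √((0.4644·111.32)² + (0.2229·111.32)²) = √(2672.580636 + 615.696284) = 57.3435 km
2: √((-0.0114·111.32)² + (-0.1732·111.32)²) = √(1.610483 + 371.742462) = 19.3223 km
3: √((0.0824·111.32)² + (-0.0464·111.32)²) = √(84.139673 + 26.679787) = 10.5271 km
4: √((0.2295·111.32)² + (0.1215·111.32)²) = √(652.697238 + 182.935904) = 28.9073 km
5: √((-0.0893·111.32)² + (0.0795·111.32)²) = √(98.821016 + 78.321438) = 13.3095 km
6: √((0.2386·111.32)² + (-0.4555·111.32)²) = √(705.484171 + 2571.124803) = 57.2417 km
7: √((0.1286·111.32)² + (-0.2515·111.32)²) = √(204.940755 + 783.830889) = 31.4447 km
8: √((-0.2854·111.32)² + (-0.4567·111.32)²) = √(1009.379158 + 2584.689738) = 59.9506 km
9: √((-0.1069·111.32)² + (-0.5010·111.32)²) = √(141.612570 + 3110.440135) = 57.0268 km
10: √((-0.1200·111.32)² + (0.1858·111.32)²) = √(178.446851 + 427.797079) = 24.6220 km
Sorted: 3 (10.5271 km) < 5 (13.3095 km) < 2 (19.3223 km) < 10 (24.6220 km) < 4 (28.9073 km) < …

3, 5, 2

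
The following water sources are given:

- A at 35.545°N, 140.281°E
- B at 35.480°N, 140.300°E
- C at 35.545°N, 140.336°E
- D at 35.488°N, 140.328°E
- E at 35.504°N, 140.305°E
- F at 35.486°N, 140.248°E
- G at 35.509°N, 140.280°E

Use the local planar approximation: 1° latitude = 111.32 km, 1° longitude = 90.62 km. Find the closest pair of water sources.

Pairwise distances:
A–B: √((-0.065·111.32)² + (0.019·90.62)²) = √(52.35680 + 2.96453) = 7.438 km
A–C: √((0.000·111.32)² + (0.055·90.62)²) = √(0.00000 + 24.84125) = 4.984 km
A–D: √((-0.057·111.32)² + (0.047·90.62)²) = √(40.26207 + 18.14027) = 7.642 km
A–E: √((-0.041·111.32)² + (0.024·90.62)²) = √(20.83119 + 4.73010) = 5.056 km
A–F: √((-0.059·111.32)² + (-0.033·90.62)²) = √(43.13705 + 8.94285) = 7.217 km
A–G: √((-0.036·111.32)² + (-0.001·90.62)²) = √(16.06022 + 0.00821) = 4.009 km
B–C: √((0.065·111.32)² + (0.036·90.62)²) = √(52.35680 + 10.64273) = 7.937 km
B–D: √((0.008·111.32)² + (0.028·90.62)²) = √(0.79310 + 6.43820) = 2.689 km
B–E: √((0.024·111.32)² + (0.005·90.62)²) = √(7.13787 + 0.20530) = 2.710 km
B–F: √((0.006·111.32)² + (-0.052·90.62)²) = √(0.44612 + 22.20521) = 4.759 km
B–G: √((0.029·111.32)² + (-0.020·90.62)²) = √(10.42179 + 3.28479) = 3.702 km
C–D: √((-0.057·111.32)² + (-0.008·90.62)²) = √(40.26207 + 0.52557) = 6.387 km
C–E: √((-0.041·111.32)² + (-0.031·90.62)²) = √(20.83119 + 7.89172) = 5.359 km
C–F: √((-0.059·111.32)² + (-0.088·90.62)²) = √(43.13705 + 63.59361) = 10.331 km
C–G: √((-0.036·111.32)² + (-0.056·90.62)²) = √(16.06022 + 25.75278) = 6.466 km
D–E: √((0.016·111.32)² + (-0.023·90.62)²) = √(3.17239 + 4.34414) = 2.742 km
D–F: √((-0.002·111.32)² + (-0.080·90.62)²) = √(0.04957 + 52.55670) = 7.253 km
D–G: √((0.021·111.32)² + (-0.048·90.62)²) = √(5.46493 + 18.92041) = 4.938 km
E–F: √((-0.018·111.32)² + (-0.057·90.62)²) = √(4.01505 + 26.68074) = 5.540 km
E–G: √((0.005·111.32)² + (-0.025·90.62)²) = √(0.30980 + 5.13249) = 2.333 km
F–G: √((0.023·111.32)² + (0.032·90.62)²) = √(6.55544 + 8.40907) = 3.868 km
Closest pair: E–G at 2.333 km.

E and G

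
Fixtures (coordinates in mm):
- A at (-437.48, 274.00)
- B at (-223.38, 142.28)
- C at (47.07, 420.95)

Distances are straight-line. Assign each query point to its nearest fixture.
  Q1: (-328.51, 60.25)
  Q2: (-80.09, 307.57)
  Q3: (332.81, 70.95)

Q1 at (-328.51, 60.25):
  A: 239.92 mm
  B: 133.35 mm
  C: 520.73 mm
  → nearest: B (133.35 mm)
Q2 at (-80.09, 307.57):
  A: 358.96 mm
  B: 218.75 mm
  C: 170.37 mm
  → nearest: C (170.37 mm)
Q3 at (332.81, 70.95):
  A: 796.60 mm
  B: 560.75 mm
  C: 451.83 mm
  → nearest: C (451.83 mm)

Q1→B; Q2→C; Q3→C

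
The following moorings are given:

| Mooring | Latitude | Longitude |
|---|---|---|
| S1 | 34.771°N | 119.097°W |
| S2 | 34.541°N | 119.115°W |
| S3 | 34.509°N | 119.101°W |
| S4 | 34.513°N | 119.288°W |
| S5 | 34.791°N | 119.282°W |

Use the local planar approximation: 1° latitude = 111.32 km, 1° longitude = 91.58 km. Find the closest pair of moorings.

S2 and S3

Pairwise distances:
S2–S3: √((-0.032·111.32)² + (0.014·91.58)²) = √(12.68955 + 1.64383) = 3.786 km
S2–S4: √((-0.028·111.32)² + (-0.173·91.58)²) = √(9.71544 + 251.01142) = 16.147 km
S1–S5: √((0.020·111.32)² + (-0.185·91.58)²) = √(4.95686 + 287.04153) = 17.088 km
S3–S4: √((0.004·111.32)² + (-0.187·91.58)²) = √(0.19827 + 293.28138) = 17.131 km
S1–S2: √((-0.230·111.32)² + (-0.018·91.58)²) = √(655.54433 + 2.71735) = 25.657 km
S1–S3: √((-0.262·111.32)² + (-0.004·91.58)²) = √(850.64622 + 0.13419) = 29.168 km
S4–S5: √((0.278·111.32)² + (0.006·91.58)²) = √(957.71433 + 0.30193) = 30.952 km
S2–S5: √((0.250·111.32)² + (-0.167·91.58)²) = √(774.50890 + 233.90215) = 31.755 km
S1–S4: √((-0.258·111.32)² + (-0.191·91.58)²) = √(824.87057 + 305.96237) = 33.628 km
S3–S5: √((0.282·111.32)² + (-0.181·91.58)²) = √(985.47273 + 274.76311) = 35.500 km
Closest pair: S2–S3 at 3.786 km.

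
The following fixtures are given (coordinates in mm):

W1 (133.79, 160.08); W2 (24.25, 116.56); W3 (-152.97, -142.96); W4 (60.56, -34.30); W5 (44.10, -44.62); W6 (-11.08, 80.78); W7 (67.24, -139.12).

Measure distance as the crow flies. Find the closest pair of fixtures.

W4 and W5

Pairwise distances:
W1–W2: 117.869 mm
W1–W3: 417.210 mm
W1–W4: 207.717 mm
W1–W5: 223.487 mm
W1–W6: 165.154 mm
W1–W7: 306.512 mm
W2–W3: 314.257 mm
W2–W4: 155.168 mm
W2–W5: 162.398 mm
W2–W6: 50.283 mm
W2–W7: 259.269 mm
W3–W4: 239.587 mm
W3–W5: 220.244 mm
W3–W6: 264.938 mm
W3–W7: 220.243 mm
W4–W5: 19.428 mm
W4–W6: 135.557 mm
W4–W7: 105.033 mm
W5–W6: 137.004 mm
W5–W7: 97.292 mm
W6–W7: 233.431 mm
Closest pair: W4–W5 at 19.428 mm.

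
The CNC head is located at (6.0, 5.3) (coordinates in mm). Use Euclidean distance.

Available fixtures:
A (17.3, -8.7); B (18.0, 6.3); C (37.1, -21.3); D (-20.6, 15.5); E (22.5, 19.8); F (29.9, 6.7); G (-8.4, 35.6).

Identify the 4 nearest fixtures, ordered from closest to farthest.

Distances from (6.0, 5.3):
A: √((11.3)² + (-14.0)²) = √(127.690 + 196.000) = 18.0 mm
B: √((12.0)² + (1.0)²) = √(144.000 + 1.000) = 12.0 mm
C: √((31.1)² + (-26.6)²) = √(967.210 + 707.560) = 40.9 mm
D: √((-26.6)² + (10.2)²) = √(707.560 + 104.040) = 28.5 mm
E: √((16.5)² + (14.5)²) = √(272.250 + 210.250) = 22.0 mm
F: √((23.9)² + (1.4)²) = √(571.210 + 1.960) = 23.9 mm
G: √((-14.4)² + (30.3)²) = √(207.360 + 918.090) = 33.5 mm
Sorted: B (12.0 mm) < A (18.0 mm) < E (22.0 mm) < F (23.9 mm) < D (28.5 mm) < G (33.5 mm) < …

B, A, E, F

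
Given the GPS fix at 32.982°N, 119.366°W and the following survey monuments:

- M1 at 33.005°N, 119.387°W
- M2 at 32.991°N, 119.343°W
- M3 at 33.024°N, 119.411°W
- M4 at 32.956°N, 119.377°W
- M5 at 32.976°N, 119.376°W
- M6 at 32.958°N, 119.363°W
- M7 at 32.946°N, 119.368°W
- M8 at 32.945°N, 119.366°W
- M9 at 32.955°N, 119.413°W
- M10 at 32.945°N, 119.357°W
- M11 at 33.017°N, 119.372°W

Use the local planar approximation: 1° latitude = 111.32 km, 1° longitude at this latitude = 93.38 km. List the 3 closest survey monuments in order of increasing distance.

Distances from 32.982°N, 119.366°W:
M1: √((0.023·111.32)² + (-0.021·93.38)²) = √(6.55544 + 3.84544) = 3.225 km
M2: √((0.009·111.32)² + (0.023·93.38)²) = √(1.00376 + 4.61279) = 2.370 km
M3: √((0.042·111.32)² + (-0.045·93.38)²) = √(21.85974 + 17.65764) = 6.286 km
M4: √((-0.026·111.32)² + (-0.011·93.38)²) = √(8.37709 + 1.05510) = 3.071 km
M5: √((-0.006·111.32)² + (-0.010·93.38)²) = √(0.44612 + 0.87198) = 1.148 km
M6: √((-0.024·111.32)² + (0.003·93.38)²) = √(7.13787 + 0.07848) = 2.686 km
M7: √((-0.036·111.32)² + (-0.002·93.38)²) = √(16.06022 + 0.03488) = 4.012 km
M8: √((-0.037·111.32)² + (0.000·93.38)²) = √(16.96484 + 0.00000) = 4.119 km
M9: √((-0.027·111.32)² + (-0.047·93.38)²) = √(9.03387 + 19.26209) = 5.319 km
M10: √((-0.037·111.32)² + (0.009·93.38)²) = √(16.96484 + 0.70631) = 4.204 km
M11: √((0.035·111.32)² + (-0.006·93.38)²) = √(15.18037 + 0.31391) = 3.936 km
Sorted: M5 (1.148 km) < M2 (2.370 km) < M6 (2.686 km) < M4 (3.071 km) < M1 (3.225 km) < …

M5, M2, M6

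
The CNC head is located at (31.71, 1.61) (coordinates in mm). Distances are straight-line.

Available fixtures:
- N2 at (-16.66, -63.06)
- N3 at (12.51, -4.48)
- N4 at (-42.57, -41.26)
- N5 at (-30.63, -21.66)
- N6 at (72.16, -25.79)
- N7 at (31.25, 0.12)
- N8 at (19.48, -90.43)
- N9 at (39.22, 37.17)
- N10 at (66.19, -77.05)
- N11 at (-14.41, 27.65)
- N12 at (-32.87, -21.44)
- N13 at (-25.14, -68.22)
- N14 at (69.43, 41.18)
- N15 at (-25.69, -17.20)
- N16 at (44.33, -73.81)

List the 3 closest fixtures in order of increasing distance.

Distances from (31.71, 1.61):
N2: 80.76 mm
N3: 20.14 mm
N4: 85.76 mm
N5: 66.54 mm
N6: 48.86 mm
N7: 1.56 mm
N8: 92.85 mm
N9: 36.34 mm
N10: 85.89 mm
N11: 52.96 mm
N12: 68.57 mm
N13: 90.05 mm
N14: 54.67 mm
N15: 60.40 mm
N16: 76.47 mm
Sorted: N7 (1.56 mm) < N3 (20.14 mm) < N9 (36.34 mm) < N6 (48.86 mm) < N11 (52.96 mm) < …

N7, N3, N9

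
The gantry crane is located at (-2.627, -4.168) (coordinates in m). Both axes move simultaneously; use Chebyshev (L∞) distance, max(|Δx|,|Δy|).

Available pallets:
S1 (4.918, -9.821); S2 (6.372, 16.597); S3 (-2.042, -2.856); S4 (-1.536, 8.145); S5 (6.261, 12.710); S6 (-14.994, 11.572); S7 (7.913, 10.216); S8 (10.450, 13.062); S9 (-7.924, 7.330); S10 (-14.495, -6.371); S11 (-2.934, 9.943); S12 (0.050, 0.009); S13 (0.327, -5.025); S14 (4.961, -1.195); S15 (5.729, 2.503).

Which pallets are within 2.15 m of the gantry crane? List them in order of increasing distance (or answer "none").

S3

Distances from (-2.627, -4.168):
S1: max(|7.545|, |-5.653|) = 7.545 m
S2: max(|8.999|, |20.765|) = 20.765 m
S3: max(|0.585|, |1.312|) = 1.312 m
S4: max(|1.091|, |12.313|) = 12.313 m
S5: max(|8.888|, |16.878|) = 16.878 m
S6: max(|-12.367|, |15.740|) = 15.740 m
S7: max(|10.540|, |14.384|) = 14.384 m
S8: max(|13.077|, |17.230|) = 17.230 m
S9: max(|-5.297|, |11.498|) = 11.498 m
S10: max(|-11.868|, |-2.203|) = 11.868 m
S11: max(|-0.307|, |14.111|) = 14.111 m
S12: max(|2.677|, |4.177|) = 4.177 m
S13: max(|2.954|, |-0.857|) = 2.954 m
S14: max(|7.588|, |2.973|) = 7.588 m
S15: max(|8.356|, |6.671|) = 8.356 m
Threshold 2.15 m: S3 (1.312 m) is within range.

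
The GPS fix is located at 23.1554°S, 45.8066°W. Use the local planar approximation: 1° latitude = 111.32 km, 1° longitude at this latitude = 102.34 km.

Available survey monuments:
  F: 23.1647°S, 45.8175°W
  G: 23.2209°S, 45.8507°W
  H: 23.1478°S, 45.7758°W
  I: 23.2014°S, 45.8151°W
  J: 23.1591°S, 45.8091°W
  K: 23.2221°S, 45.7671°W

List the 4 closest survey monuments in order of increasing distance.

Distances from 23.1554°S, 45.8066°W:
F: √((-0.0093·111.32)² + (-0.0109·102.34)²) = √(1.071796 + 1.244354) = 1.5219 km
G: √((-0.0655·111.32)² + (-0.0441·102.34)²) = √(53.165389 + 20.368920) = 8.5752 km
H: √((0.0076·111.32)² + (0.0308·102.34)²) = √(0.715770 + 9.935558) = 3.2636 km
I: √((-0.0460·111.32)² + (-0.0085·102.34)²) = √(26.221773 + 0.756709) = 5.1941 km
J: √((-0.0037·111.32)² + (-0.0025·102.34)²) = √(0.169648 + 0.065459) = 0.4849 km
K: √((-0.0667·111.32)² + (0.0395·102.34)²) = √(55.131278 + 16.341240) = 8.4541 km
Sorted: J (0.4849 km) < F (1.5219 km) < H (3.2636 km) < I (5.1941 km) < K (8.4541 km) < G (8.5752 km)

J, F, H, I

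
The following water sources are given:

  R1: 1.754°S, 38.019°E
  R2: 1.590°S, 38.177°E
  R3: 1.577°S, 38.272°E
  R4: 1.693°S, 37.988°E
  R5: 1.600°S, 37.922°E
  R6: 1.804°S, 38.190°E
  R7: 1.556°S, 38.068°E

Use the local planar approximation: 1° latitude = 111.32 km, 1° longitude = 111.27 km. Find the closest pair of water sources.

Pairwise distances:
R1–R2: √((0.164·111.32)² + (0.158·111.27)²) = √(333.29906 + 309.07961) = 25.345 km
R1–R3: √((0.177·111.32)² + (0.253·111.27)²) = √(388.23343 + 792.49625) = 34.362 km
R1–R4: √((0.061·111.32)² + (-0.031·111.27)²) = √(46.11116 + 11.89815) = 7.616 km
R1–R5: √((0.154·111.32)² + (-0.097·111.27)²) = √(293.89205 + 116.49295) = 20.258 km
R1–R6: √((-0.050·111.32)² + (0.171·111.27)²) = √(30.98036 + 362.03320) = 19.825 km
R1–R7: √((0.198·111.32)² + (0.049·111.27)²) = √(485.82155 + 29.72681) = 22.706 km
R2–R3: √((0.013·111.32)² + (0.095·111.27)²) = √(2.09427 + 111.73864) = 10.669 km
R2–R4: √((-0.103·111.32)² + (-0.189·111.27)²) = √(131.46824 + 442.26216) = 23.953 km
R2–R5: √((-0.010·111.32)² + (-0.255·111.27)²) = √(1.23921 + 805.07536) = 28.396 km
R2–R6: √((-0.214·111.32)² + (0.013·111.27)²) = √(567.51055 + 2.09239) = 23.866 km
R2–R7: √((0.034·111.32)² + (-0.109·111.27)²) = √(14.32532 + 147.09881) = 12.705 km
R3–R4: √((-0.116·111.32)² + (-0.284·111.27)²) = √(166.74867 + 998.60298) = 34.137 km
R3–R5: √((-0.023·111.32)² + (-0.350·111.27)²) = √(6.55544 + 1516.67408) = 39.029 km
R3–R6: √((-0.227·111.32)² + (-0.082·111.27)²) = √(638.55471 + 83.24993) = 26.866 km
R3–R7: √((0.021·111.32)² + (-0.204·111.27)²) = √(5.46493 + 515.24823) = 22.819 km
R4–R5: √((0.093·111.32)² + (-0.066·111.27)²) = √(107.17964 + 53.93169) = 12.693 km
R4–R6: √((-0.111·111.32)² + (0.202·111.27)²) = √(152.68359 + 505.19485) = 25.649 km
R4–R7: √((0.137·111.32)² + (0.080·111.27)²) = √(232.58812 + 79.23848) = 17.659 km
R5–R6: √((-0.204·111.32)² + (0.268·111.27)²) = √(515.71140 + 889.25387) = 37.483 km
R5–R7: √((0.044·111.32)² + (0.146·111.27)²) = √(23.99119 + 263.91367) = 16.968 km
R6–R7: √((0.248·111.32)² + (-0.122·111.27)²) = √(762.16633 + 184.27900) = 30.764 km
Closest pair: R1–R4 at 7.616 km.

R1 and R4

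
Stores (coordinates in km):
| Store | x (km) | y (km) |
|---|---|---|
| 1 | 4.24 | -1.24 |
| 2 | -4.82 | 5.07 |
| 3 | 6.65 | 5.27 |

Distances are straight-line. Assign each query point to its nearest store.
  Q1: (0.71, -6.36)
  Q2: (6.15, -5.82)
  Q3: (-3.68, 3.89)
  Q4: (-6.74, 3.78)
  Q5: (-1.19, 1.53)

Q1→1; Q2→1; Q3→2; Q4→2; Q5→2

Q1 at (0.71, -6.36):
  1: 6.22 km
  2: 12.70 km
  3: 13.06 km
  → nearest: 1 (6.22 km)
Q2 at (6.15, -5.82):
  1: 4.96 km
  2: 15.46 km
  3: 11.10 km
  → nearest: 1 (4.96 km)
Q3 at (-3.68, 3.89):
  1: 9.44 km
  2: 1.64 km
  3: 10.42 km
  → nearest: 2 (1.64 km)
Q4 at (-6.74, 3.78):
  1: 12.07 km
  2: 2.31 km
  3: 13.47 km
  → nearest: 2 (2.31 km)
Q5 at (-1.19, 1.53):
  1: 6.10 km
  2: 5.07 km
  3: 8.69 km
  → nearest: 2 (5.07 km)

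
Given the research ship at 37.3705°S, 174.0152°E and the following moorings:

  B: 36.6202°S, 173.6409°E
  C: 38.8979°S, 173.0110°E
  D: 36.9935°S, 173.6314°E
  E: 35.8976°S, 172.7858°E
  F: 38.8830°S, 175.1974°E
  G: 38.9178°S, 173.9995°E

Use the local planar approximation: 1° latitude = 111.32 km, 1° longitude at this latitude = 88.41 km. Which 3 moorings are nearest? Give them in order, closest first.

D, B, G

Distances from 37.3705°S, 174.0152°E:
B: 89.8400 km
C: 191.8134 km
D: 53.9689 km
E: 196.7174 km
F: 198.1743 km
G: 172.2510 km
Sorted: D (53.9689 km) < B (89.8400 km) < G (172.2510 km) < C (191.8134 km) < E (196.7174 km) < …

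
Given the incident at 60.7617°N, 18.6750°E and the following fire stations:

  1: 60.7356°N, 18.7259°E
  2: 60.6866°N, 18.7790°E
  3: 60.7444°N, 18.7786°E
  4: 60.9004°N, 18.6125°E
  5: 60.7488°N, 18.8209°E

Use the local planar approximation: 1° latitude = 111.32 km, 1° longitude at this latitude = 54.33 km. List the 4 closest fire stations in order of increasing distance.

Distances from 60.7617°N, 18.6750°E:
1: √((-0.0261·111.32)² + (0.0509·54.33)²) = √(8.441651 + 7.647421) = 4.0111 km
2: √((-0.0751·111.32)² + (0.1040·54.33)²) = √(69.891807 + 31.926116) = 10.0905 km
3: √((-0.0173·111.32)² + (0.1036·54.33)²) = √(3.708844 + 31.681003) = 5.9489 km
4: √((0.1387·111.32)² + (-0.0625·54.33)²) = √(238.396194 + 11.530269) = 15.8091 km
5: √((-0.0129·111.32)² + (0.1459·54.33)²) = √(2.062176 + 62.833318) = 8.0558 km
Sorted: 1 (4.0111 km) < 3 (5.9489 km) < 5 (8.0558 km) < 2 (10.0905 km) < 4 (15.8091 km)

1, 3, 5, 2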